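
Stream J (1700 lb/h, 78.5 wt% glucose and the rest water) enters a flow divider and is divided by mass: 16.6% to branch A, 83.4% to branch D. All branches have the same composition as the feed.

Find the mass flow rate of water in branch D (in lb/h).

Branch D total = 0.834×1700 = 1417.8 lb/h.
water in D = 0.215×1417.8 = 304.83 lb/h.

304.8 lb/h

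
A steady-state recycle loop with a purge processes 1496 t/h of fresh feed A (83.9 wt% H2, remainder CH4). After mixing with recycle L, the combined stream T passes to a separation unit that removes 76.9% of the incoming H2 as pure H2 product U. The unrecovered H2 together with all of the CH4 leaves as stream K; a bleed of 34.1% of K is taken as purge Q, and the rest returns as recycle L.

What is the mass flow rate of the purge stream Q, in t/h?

357.5 t/h

CH4 enters only via A and leaves only via the purge: 1496×0.161 = 0.341×(CH4 in K), and the separation unit passes all CH4, so CH4 in T = CH4 in K = 706.32 t/h.
H2 in T: m_A = 1496×0.839 + (1−0.341)·(1−0.769)·m_A, so m_A = 1255.1/0.8478 = 1480.5 t/h.
K = (1−0.769)×1480.5 + 706.32 = 1048.3 t/h.
Purge Q = 0.341×1048.3 = 357.48 t/h.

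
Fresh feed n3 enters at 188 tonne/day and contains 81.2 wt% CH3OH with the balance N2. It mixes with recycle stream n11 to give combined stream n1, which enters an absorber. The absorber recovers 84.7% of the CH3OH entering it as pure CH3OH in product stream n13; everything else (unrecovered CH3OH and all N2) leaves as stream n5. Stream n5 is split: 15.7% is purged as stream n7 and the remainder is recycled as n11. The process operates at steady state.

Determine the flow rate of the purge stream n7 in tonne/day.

N2 enters only via n3 and leaves only via the purge: 188×0.188 = 0.157×(N2 in n5), and the absorber passes all N2, so N2 in n1 = N2 in n5 = 225.12 tonne/day.
CH3OH in n1: m_A = 188×0.812 + (1−0.157)·(1−0.847)·m_A, so m_A = 152.66/0.8710 = 175.26 tonne/day.
n5 = (1−0.847)×175.26 + 225.12 = 251.94 tonne/day.
Purge n7 = 0.157×251.94 = 39.554 tonne/day.

39.55 tonne/day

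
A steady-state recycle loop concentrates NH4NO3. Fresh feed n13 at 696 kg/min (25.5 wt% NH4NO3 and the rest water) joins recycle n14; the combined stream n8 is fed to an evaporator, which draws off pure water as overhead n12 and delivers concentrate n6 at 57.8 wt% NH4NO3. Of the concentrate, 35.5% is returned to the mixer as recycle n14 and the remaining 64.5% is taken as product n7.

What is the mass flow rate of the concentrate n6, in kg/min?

Overall NH4NO3 balance (none leaves overhead): NH4NO3 in fresh feed = NH4NO3 in product, i.e. 696×0.255 = (1−0.355)·n6·0.578.
n6 = 177.48/(0.578×0.645) = 476.06 kg/min.

476.1 kg/min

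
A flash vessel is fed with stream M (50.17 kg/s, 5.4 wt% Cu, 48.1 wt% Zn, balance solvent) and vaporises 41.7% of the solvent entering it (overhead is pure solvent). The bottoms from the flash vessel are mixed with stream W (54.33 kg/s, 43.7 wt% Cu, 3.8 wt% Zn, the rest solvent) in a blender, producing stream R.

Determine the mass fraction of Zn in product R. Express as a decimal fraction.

Vapour removed = 0.417×0.465×50.17 = 9.7282 kg/s; concentrate = 40.442 kg/s.
Zn reaching the mixer = 24.132 (from concentrate) + 54.33×0.038 = 26.196 kg/s.
Product flow = 40.442 + 54.33 = 94.772 kg/s; Zn fraction = 0.276.

0.276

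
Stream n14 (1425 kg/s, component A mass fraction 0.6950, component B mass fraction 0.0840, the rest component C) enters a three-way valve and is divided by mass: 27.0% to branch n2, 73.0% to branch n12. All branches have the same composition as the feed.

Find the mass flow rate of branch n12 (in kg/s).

1040 kg/s

Branch n12 flow = 0.730×1425 = 1040.2 kg/s.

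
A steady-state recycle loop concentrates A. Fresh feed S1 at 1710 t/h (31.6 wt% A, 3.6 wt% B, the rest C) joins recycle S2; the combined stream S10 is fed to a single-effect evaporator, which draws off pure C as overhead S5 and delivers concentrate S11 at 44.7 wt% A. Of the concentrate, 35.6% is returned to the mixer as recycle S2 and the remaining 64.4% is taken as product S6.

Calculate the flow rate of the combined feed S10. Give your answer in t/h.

Overall A balance (none leaves overhead): A in fresh feed = A in product, i.e. 1710×0.316 = (1−0.356)·S11·0.447.
S11 = 540.36/(0.447×0.644) = 1877.1 t/h.
Recycle S2 = 0.356×1877.1 = 668.25 t/h.
Combined feed S10 = 1710 + 668.25 = 2378.3 t/h.

2378 t/h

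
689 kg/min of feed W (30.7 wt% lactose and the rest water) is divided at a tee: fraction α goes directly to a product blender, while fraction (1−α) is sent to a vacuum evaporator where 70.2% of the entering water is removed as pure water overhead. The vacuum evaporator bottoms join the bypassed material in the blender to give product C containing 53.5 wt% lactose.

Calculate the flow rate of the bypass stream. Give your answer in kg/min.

All 689×0.307 = 211.52 kg/min of lactose reaches C, so C = 211.52/0.535 = 395.37 kg/min and vapour = 293.63 kg/min.
The evaporator receives (1−α)·689 of feed at 0.693 water and removes 0.702 of that water:
0.702×0.693×(1−α)×689 = 293.63
(1−α) = 293.63/335.19 = 0.8760;  α = 0.1240.
Bypass flow = 0.1240×689 = 85.427 kg/min.

85.43 kg/min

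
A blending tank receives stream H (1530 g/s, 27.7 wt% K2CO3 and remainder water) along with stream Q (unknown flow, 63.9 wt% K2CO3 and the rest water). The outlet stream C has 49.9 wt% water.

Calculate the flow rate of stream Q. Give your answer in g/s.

2483 g/s

Let Q be the unknown flow. Total out = 1530 + Q.
water balance: 1106.2 + 0.361·Q = 0.499·(1530 + Q)
(0.361 − 0.499)·Q = 0.499×1530 − 1106.2 = -342.72
Q = -342.72 / -0.138 = 2483.5 g/s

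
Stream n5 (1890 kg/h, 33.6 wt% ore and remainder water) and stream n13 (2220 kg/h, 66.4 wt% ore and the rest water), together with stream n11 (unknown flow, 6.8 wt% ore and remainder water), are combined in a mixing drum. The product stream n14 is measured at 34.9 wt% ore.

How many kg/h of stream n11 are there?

Let n11 be the unknown flow. Total out = 4110 + n11.
ore balance: 2109.1 + 0.068·n11 = 0.349·(4110 + n11)
(0.068 − 0.349)·n11 = 0.349×4110 − 2109.1 = -674.73
n11 = -674.73 / -0.281 = 2401.2 kg/h

2401 kg/h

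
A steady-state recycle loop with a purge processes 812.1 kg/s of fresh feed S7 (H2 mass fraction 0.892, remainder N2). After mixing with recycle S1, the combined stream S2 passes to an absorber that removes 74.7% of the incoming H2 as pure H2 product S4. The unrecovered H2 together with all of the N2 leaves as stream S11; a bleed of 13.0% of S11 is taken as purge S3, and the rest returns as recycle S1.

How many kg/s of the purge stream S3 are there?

118.3 kg/s

N2 enters only via S7 and leaves only via the purge: 812.1×0.108 = 0.130×(N2 in S11), and the absorber passes all N2, so N2 in S2 = N2 in S11 = 674.67 kg/s.
H2 in S2: m_A = 812.1×0.892 + (1−0.130)·(1−0.747)·m_A, so m_A = 724.39/0.7799 = 928.84 kg/s.
S11 = (1−0.747)×928.84 + 674.67 = 909.66 kg/s.
Purge S3 = 0.130×909.66 = 118.26 kg/s.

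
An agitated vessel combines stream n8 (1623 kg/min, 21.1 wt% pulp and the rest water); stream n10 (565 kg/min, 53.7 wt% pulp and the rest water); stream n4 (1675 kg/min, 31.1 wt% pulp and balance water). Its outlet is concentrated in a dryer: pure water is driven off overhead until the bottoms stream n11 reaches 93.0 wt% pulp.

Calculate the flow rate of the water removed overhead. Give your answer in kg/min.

2608 kg/min

pulp entering = 1623×0.211 + 565×0.537 + 1675×0.311 = 1166.8 kg/min.
All pulp reports to n11, so n11 = 1166.8/0.930 = 1254.6 kg/min.
Total feed = 3863 kg/min; overhead = 3863 − 1254.6 = 2608.4 kg/min.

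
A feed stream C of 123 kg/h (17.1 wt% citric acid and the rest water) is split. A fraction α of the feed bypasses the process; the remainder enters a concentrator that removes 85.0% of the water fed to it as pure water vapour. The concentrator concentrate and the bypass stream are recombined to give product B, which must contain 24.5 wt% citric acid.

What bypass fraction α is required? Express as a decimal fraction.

0.571

All 123×0.171 = 21.033 kg/h of citric acid reaches B, so B = 21.033/0.245 = 85.849 kg/h and vapour = 37.151 kg/h.
The evaporator receives (1−α)·123 of feed at 0.829 water and removes 0.850 of that water:
0.850×0.829×(1−α)×123 = 37.151
(1−α) = 37.151/86.672 = 0.4286;  α = 0.5714.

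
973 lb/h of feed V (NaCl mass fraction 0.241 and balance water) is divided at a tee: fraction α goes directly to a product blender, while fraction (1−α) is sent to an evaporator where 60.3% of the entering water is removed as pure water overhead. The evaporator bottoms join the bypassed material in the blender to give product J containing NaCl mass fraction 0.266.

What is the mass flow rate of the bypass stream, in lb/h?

All 973×0.241 = 234.49 lb/h of NaCl reaches J, so J = 234.49/0.266 = 881.55 lb/h and vapour = 91.447 lb/h.
The evaporator receives (1−α)·973 of feed at 0.759 water and removes 0.603 of that water:
0.603×0.759×(1−α)×973 = 91.447
(1−α) = 91.447/445.32 = 0.2054;  α = 0.7946.
Bypass flow = 0.7946×973 = 773.19 lb/h.

773.2 lb/h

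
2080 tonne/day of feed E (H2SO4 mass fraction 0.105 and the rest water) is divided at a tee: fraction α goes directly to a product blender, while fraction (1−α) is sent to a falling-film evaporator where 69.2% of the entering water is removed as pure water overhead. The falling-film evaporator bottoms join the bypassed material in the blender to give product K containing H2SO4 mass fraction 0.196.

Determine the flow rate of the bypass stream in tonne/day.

All 2080×0.105 = 218.4 tonne/day of H2SO4 reaches K, so K = 218.4/0.196 = 1114.3 tonne/day and vapour = 965.71 tonne/day.
The evaporator receives (1−α)·2080 of feed at 0.895 water and removes 0.692 of that water:
0.692×0.895×(1−α)×2080 = 965.71
(1−α) = 965.71/1288.2 = 0.7496;  α = 0.2504.
Bypass flow = 0.2504×2080 = 520.74 tonne/day.

520.7 tonne/day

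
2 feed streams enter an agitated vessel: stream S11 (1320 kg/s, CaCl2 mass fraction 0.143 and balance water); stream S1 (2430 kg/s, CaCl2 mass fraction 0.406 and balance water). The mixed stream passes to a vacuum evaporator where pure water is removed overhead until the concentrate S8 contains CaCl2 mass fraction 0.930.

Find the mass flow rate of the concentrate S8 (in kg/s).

1264 kg/s

CaCl2 entering = 1320×0.143 + 2430×0.406 = 1175.3 kg/s.
All CaCl2 reports to S8, so S8 = 1175.3/0.930 = 1263.8 kg/s.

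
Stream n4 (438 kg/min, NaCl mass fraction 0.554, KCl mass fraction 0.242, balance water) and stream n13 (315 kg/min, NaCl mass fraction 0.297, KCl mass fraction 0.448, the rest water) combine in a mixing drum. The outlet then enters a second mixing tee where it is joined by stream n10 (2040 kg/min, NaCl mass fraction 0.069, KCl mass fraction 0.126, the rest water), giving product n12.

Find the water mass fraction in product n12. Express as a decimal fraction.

0.649

Overall, product flow = 2793 kg/min.
water in = 438×0.204 + 315×0.255 + 2040×0.805 = 1811.9 kg/min.
water fraction in n12 = 0.649.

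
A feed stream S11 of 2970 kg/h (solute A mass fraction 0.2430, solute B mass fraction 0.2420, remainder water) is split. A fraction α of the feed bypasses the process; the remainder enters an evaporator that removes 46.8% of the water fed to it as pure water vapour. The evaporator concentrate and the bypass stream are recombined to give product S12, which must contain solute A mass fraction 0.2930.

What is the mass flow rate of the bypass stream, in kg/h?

867.2 kg/h

All 2970×0.243 = 721.71 kg/h of solute A reaches S12, so S12 = 721.71/0.293 = 2463.2 kg/h and vapour = 506.83 kg/h.
The evaporator receives (1−α)·2970 of feed at 0.515 water and removes 0.468 of that water:
0.468×0.515×(1−α)×2970 = 506.83
(1−α) = 506.83/715.83 = 0.7080;  α = 0.2920.
Bypass flow = 0.2920×2970 = 867.16 kg/h.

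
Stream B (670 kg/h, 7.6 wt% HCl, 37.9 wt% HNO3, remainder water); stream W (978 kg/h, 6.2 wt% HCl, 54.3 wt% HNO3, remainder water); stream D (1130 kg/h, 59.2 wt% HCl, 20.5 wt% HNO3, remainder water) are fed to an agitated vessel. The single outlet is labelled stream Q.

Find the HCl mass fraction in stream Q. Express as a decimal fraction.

0.281

Total flow out = 670 + 978 + 1130 = 2778 kg/h.
HCl in = 670×0.076 + 978×0.062 + 1130×0.592 = 780.52 kg/h.
HCl mass fraction in Q = 780.52/2778 = 0.281.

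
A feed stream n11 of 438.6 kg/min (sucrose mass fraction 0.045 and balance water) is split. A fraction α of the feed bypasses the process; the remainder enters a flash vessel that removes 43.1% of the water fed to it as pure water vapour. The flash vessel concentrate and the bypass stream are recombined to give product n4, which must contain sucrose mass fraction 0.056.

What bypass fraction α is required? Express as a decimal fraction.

0.523

All 438.6×0.045 = 19.737 kg/min of sucrose reaches n4, so n4 = 19.737/0.056 = 352.45 kg/min and vapour = 86.154 kg/min.
The evaporator receives (1−α)·438.6 of feed at 0.955 water and removes 0.431 of that water:
0.431×0.955×(1−α)×438.6 = 86.154
(1−α) = 86.154/180.53 = 0.4772;  α = 0.5228.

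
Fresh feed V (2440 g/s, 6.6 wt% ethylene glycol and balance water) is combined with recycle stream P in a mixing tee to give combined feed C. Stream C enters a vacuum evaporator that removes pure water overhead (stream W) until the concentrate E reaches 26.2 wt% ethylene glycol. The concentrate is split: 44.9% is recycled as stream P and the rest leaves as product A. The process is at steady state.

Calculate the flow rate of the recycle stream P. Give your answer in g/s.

Overall ethylene glycol balance (none leaves overhead): ethylene glycol in fresh feed = ethylene glycol in product, i.e. 2440×0.066 = (1−0.449)·E·0.262.
E = 161.04/(0.262×0.551) = 1115.5 g/s.
Recycle P = 0.449×1115.5 = 500.87 g/s.

500.9 g/s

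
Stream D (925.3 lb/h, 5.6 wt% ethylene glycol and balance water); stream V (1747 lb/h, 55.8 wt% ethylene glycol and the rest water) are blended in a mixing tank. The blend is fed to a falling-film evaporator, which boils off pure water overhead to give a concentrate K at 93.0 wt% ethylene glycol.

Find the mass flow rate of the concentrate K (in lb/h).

1104 lb/h

ethylene glycol entering = 925.3×0.056 + 1747×0.558 = 1026.6 lb/h.
All ethylene glycol reports to K, so K = 1026.6/0.930 = 1103.9 lb/h.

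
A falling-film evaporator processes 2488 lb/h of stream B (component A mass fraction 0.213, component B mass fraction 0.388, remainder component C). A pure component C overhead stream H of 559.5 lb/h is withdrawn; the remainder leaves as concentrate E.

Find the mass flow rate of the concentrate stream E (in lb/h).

Concentrate = 2488 − 559.5 = 1928.5 lb/h.

1928 lb/h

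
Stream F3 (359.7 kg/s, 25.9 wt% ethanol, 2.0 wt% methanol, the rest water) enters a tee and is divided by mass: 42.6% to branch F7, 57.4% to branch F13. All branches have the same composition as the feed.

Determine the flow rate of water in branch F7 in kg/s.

110.5 kg/s

Branch F7 total = 0.426×359.7 = 153.23 kg/s.
water in F7 = 0.721×153.23 = 110.48 kg/s.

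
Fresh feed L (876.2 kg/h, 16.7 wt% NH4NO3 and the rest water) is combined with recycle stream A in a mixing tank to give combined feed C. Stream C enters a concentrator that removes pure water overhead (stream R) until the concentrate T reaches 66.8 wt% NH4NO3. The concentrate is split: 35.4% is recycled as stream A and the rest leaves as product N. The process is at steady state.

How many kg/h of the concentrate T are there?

Overall NH4NO3 balance (none leaves overhead): NH4NO3 in fresh feed = NH4NO3 in product, i.e. 876.2×0.167 = (1−0.354)·T·0.668.
T = 146.33/(0.668×0.646) = 339.09 kg/h.

339.1 kg/h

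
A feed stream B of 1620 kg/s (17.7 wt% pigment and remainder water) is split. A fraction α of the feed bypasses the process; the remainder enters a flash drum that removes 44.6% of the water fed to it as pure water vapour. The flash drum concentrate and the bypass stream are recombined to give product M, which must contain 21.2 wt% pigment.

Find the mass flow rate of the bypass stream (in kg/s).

All 1620×0.177 = 286.74 kg/s of pigment reaches M, so M = 286.74/0.212 = 1352.5 kg/s and vapour = 267.45 kg/s.
The evaporator receives (1−α)·1620 of feed at 0.823 water and removes 0.446 of that water:
0.446×0.823×(1−α)×1620 = 267.45
(1−α) = 267.45/594.63 = 0.4498;  α = 0.5502.
Bypass flow = 0.5502×1620 = 891.36 kg/s.

891.4 kg/s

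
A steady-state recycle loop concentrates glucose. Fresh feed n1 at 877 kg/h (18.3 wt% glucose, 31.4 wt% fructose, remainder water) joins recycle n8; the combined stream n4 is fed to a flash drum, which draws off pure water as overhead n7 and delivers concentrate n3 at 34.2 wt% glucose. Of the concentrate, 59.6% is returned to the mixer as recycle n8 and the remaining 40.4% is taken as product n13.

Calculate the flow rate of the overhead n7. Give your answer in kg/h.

407.7 kg/h

Overall glucose balance (none leaves overhead): glucose in fresh feed = glucose in product, i.e. 877×0.183 = (1−0.596)·n3·0.342.
n3 = 160.49/(0.342×0.404) = 1161.6 kg/h.
Recycle n8 = 0.596×1161.6 = 692.29 kg/h.
Combined feed n4 = 877 + 692.29 = 1569.3 kg/h.
Overhead n7 = n4 − n3 = 1569.3 − 1161.6 = 407.73 kg/h.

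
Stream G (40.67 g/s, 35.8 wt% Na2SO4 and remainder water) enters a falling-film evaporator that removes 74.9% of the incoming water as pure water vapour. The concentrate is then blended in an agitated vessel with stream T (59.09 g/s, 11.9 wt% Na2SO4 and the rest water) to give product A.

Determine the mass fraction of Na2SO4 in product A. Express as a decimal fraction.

0.269

Vapour removed = 0.749×0.642×40.67 = 19.556 g/s; concentrate = 21.114 g/s.
Na2SO4 reaching the mixer = 14.56 (from concentrate) + 59.09×0.119 = 21.592 g/s.
Product flow = 21.114 + 59.09 = 80.204 g/s; Na2SO4 fraction = 0.269.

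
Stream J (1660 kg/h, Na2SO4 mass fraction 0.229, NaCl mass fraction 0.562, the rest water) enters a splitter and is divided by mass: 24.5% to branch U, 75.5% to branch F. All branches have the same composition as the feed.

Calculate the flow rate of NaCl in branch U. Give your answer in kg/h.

228.6 kg/h

Branch U total = 0.245×1660 = 406.7 kg/h.
NaCl in U = 0.562×406.7 = 228.57 kg/h.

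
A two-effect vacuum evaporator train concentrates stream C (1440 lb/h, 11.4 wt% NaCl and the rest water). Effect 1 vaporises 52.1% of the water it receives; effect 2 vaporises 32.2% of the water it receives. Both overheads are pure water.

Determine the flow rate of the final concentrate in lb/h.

578.5 lb/h

water in feed = 1440×0.886 = 1275.8 lb/h.
After stage 1: water left = (1−0.521)×1275.8 = 611.13; stream total = 775.29 lb/h.
After stage 2: water left = (1−0.322)×611.13 = 414.34; final concentrate = 578.5 lb/h.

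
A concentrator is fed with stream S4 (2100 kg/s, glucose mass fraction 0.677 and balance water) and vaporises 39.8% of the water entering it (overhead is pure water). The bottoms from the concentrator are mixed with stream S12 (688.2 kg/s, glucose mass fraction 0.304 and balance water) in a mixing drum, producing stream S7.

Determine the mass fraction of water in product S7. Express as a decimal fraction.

Vapour removed = 0.398×0.323×2100 = 269.96 kg/s; concentrate = 1830 kg/s.
water reaching the mixer = 408.34 (from concentrate) + 688.2×0.696 = 887.32 kg/s.
Product flow = 1830 + 688.2 = 2518.2 kg/s; water fraction = 0.352.

0.352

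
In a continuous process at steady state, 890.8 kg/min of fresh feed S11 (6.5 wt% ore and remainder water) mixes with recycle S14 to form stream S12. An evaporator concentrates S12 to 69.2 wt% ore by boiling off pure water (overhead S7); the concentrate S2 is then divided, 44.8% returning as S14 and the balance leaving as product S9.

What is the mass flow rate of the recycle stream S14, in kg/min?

67.91 kg/min

Overall ore balance (none leaves overhead): ore in fresh feed = ore in product, i.e. 890.8×0.065 = (1−0.448)·S2·0.692.
S2 = 57.902/(0.692×0.552) = 151.58 kg/min.
Recycle S14 = 0.448×151.58 = 67.909 kg/min.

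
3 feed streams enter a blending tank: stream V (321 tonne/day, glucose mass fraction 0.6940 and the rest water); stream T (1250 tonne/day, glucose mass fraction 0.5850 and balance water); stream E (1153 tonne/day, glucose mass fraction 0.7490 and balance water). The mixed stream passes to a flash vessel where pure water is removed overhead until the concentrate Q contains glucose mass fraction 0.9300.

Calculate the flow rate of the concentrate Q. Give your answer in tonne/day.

1954 tonne/day

glucose entering = 321×0.694 + 1250×0.585 + 1153×0.749 = 1817.6 tonne/day.
All glucose reports to Q, so Q = 1817.6/0.930 = 1954.4 tonne/day.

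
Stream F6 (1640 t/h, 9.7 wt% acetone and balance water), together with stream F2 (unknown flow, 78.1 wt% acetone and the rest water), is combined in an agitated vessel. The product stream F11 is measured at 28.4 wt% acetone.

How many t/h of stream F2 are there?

617.1 t/h

Let F2 be the unknown flow. Total out = 1640 + F2.
acetone balance: 159.08 + 0.781·F2 = 0.284·(1640 + F2)
(0.781 − 0.284)·F2 = 0.284×1640 − 159.08 = 306.68
F2 = 306.68 / 0.497 = 617.06 t/h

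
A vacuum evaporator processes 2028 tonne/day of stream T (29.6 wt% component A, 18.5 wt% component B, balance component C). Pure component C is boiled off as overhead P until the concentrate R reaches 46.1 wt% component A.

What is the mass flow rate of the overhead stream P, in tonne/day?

725.9 tonne/day

component A is conserved: 2028×0.296 = 600.29 tonne/day all reports to the concentrate.
Concentrate = 600.29/(target fraction) = 1302.1 tonne/day.
Overhead = 2028 − 1302.1 = 725.86 tonne/day.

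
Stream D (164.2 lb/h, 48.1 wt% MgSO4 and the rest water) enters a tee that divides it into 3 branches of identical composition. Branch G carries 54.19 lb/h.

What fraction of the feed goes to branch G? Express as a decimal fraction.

0.330

Fraction to G = 54.19/164.2 = 0.3300.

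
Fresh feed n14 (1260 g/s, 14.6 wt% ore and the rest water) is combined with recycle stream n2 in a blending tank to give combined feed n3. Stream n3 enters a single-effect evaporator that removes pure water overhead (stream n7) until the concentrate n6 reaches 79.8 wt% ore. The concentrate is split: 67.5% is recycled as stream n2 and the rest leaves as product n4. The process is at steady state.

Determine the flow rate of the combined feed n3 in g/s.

Overall ore balance (none leaves overhead): ore in fresh feed = ore in product, i.e. 1260×0.146 = (1−0.675)·n6·0.798.
n6 = 183.96/(0.798×0.325) = 709.31 g/s.
Recycle n2 = 0.675×709.31 = 478.79 g/s.
Combined feed n3 = 1260 + 478.79 = 1738.8 g/s.

1739 g/s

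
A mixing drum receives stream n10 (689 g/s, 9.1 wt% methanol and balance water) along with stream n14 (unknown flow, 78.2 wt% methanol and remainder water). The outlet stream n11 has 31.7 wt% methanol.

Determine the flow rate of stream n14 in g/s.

Let n14 be the unknown flow. Total out = 689 + n14.
methanol balance: 62.699 + 0.782·n14 = 0.317·(689 + n14)
(0.782 − 0.317)·n14 = 0.317×689 − 62.699 = 155.71
n14 = 155.71 / 0.465 = 334.87 g/s

334.9 g/s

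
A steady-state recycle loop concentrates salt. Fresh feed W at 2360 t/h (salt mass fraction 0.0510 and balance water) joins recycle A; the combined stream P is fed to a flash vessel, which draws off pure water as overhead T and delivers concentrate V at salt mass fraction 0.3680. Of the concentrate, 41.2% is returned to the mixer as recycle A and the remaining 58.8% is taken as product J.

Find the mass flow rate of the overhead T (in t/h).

Overall salt balance (none leaves overhead): salt in fresh feed = salt in product, i.e. 2360×0.051 = (1−0.412)·V·0.368.
V = 120.36/(0.368×0.588) = 556.23 t/h.
Recycle A = 0.412×556.23 = 229.17 t/h.
Combined feed P = 2360 + 229.17 = 2589.2 t/h.
Overhead T = P − V = 2589.2 − 556.23 = 2032.9 t/h.

2033 t/h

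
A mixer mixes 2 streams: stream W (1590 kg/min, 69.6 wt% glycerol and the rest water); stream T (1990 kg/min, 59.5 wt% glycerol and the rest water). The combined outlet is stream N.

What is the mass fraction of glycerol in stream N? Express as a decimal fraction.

Total flow out = 1590 + 1990 = 3580 kg/min.
glycerol in = 1590×0.696 + 1990×0.595 = 2290.7 kg/min.
glycerol mass fraction in N = 2290.7/3580 = 0.6399.

0.6399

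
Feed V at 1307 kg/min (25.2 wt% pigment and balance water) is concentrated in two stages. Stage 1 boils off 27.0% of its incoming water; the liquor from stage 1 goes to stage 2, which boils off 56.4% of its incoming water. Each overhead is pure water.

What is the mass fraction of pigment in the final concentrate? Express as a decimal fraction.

water in feed = 1307×0.748 = 977.64 kg/min.
After stage 1: water left = (1−0.270)×977.64 = 713.67; stream total = 1043 kg/min.
After stage 2: water left = (1−0.564)×713.67 = 311.16; final concentrate = 640.53 kg/min.
pigment fraction = 329.36/640.53 = 0.5142.

0.5142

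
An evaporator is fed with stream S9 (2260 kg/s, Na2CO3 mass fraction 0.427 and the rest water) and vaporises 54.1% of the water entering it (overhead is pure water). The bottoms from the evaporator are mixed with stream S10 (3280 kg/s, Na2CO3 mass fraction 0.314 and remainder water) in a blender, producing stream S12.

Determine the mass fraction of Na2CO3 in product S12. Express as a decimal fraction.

0.412

Vapour removed = 0.541×0.573×2260 = 700.58 kg/s; concentrate = 1559.4 kg/s.
Na2CO3 reaching the mixer = 965.02 (from concentrate) + 3280×0.314 = 1994.9 kg/s.
Product flow = 1559.4 + 3280 = 4839.4 kg/s; Na2CO3 fraction = 0.412.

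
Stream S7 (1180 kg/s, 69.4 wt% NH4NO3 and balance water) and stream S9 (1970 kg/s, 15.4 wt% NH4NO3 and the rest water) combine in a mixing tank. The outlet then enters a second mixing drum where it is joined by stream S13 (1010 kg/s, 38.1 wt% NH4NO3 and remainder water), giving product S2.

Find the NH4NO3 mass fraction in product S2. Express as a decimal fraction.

0.362

Overall, product flow = 4160 kg/s.
NH4NO3 in = 1180×0.694 + 1970×0.154 + 1010×0.381 = 1507.1 kg/s.
NH4NO3 fraction in S2 = 0.362.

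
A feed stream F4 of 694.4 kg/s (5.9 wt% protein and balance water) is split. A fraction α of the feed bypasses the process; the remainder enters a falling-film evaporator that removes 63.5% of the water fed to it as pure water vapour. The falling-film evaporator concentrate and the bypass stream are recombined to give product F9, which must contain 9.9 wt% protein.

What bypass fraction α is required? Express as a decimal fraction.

0.324

All 694.4×0.059 = 40.97 kg/s of protein reaches F9, so F9 = 40.97/0.099 = 413.83 kg/s and vapour = 280.57 kg/s.
The evaporator receives (1−α)·694.4 of feed at 0.941 water and removes 0.635 of that water:
0.635×0.941×(1−α)×694.4 = 280.57
(1−α) = 280.57/414.93 = 0.6762;  α = 0.3238.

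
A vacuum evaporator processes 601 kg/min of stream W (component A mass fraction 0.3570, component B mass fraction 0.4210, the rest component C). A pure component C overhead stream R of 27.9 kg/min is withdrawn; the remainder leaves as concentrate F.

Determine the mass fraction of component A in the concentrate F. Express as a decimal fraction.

component A is not removed: 601×0.357 = 214.56 kg/min of component A enters F.
Concentrate = 601 − 27.9 = 573.1 kg/min.
Mass fraction = 214.56/573.1 = 0.3744.

0.3744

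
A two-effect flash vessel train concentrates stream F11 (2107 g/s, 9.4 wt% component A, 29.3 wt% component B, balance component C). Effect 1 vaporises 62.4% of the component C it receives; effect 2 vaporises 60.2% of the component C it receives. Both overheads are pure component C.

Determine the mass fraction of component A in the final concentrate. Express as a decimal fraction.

component C in feed = 2107×0.613 = 1291.6 g/s.
After stage 1: component C left = (1−0.624)×1291.6 = 485.64; stream total = 1301 g/s.
After stage 2: component C left = (1−0.602)×485.64 = 193.28; final concentrate = 1008.7 g/s.
component A fraction = 198.06/1008.7 = 0.196.

0.196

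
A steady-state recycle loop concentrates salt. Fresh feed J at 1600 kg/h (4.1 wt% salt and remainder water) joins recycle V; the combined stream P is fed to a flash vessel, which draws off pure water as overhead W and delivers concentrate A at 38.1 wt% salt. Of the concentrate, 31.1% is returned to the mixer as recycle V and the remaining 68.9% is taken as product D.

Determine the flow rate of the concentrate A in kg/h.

249.9 kg/h

Overall salt balance (none leaves overhead): salt in fresh feed = salt in product, i.e. 1600×0.041 = (1−0.311)·A·0.381.
A = 65.6/(0.381×0.689) = 249.9 kg/h.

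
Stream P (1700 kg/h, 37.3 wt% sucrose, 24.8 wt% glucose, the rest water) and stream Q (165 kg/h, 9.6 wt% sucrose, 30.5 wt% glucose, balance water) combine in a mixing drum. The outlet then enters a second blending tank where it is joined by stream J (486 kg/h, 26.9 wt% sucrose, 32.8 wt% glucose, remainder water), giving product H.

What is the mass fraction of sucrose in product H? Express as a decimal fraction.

0.332

Overall, product flow = 2351 kg/h.
sucrose in = 1700×0.373 + 165×0.096 + 486×0.269 = 780.67 kg/h.
sucrose fraction in H = 0.332.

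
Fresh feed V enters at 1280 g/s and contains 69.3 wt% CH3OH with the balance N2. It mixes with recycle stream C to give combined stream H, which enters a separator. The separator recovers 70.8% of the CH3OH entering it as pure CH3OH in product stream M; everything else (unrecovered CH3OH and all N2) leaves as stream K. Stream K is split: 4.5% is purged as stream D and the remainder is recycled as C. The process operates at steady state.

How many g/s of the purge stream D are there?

N2 enters only via V and leaves only via the purge: 1280×0.307 = 0.045×(N2 in K), and the separator passes all N2, so N2 in H = N2 in K = 8732.4 g/s.
CH3OH in H: m_A = 1280×0.693 + (1−0.045)·(1−0.708)·m_A, so m_A = 887.04/0.7211 = 1230.1 g/s.
K = (1−0.708)×1230.1 + 8732.4 = 9091.6 g/s.
Purge D = 0.045×9091.6 = 409.12 g/s.

409.1 g/s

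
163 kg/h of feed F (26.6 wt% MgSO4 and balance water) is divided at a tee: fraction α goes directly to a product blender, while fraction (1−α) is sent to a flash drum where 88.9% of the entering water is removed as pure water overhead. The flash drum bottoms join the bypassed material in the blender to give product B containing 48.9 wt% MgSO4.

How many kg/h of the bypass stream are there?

49.08 kg/h

All 163×0.266 = 43.358 kg/h of MgSO4 reaches B, so B = 43.358/0.489 = 88.667 kg/h and vapour = 74.333 kg/h.
The evaporator receives (1−α)·163 of feed at 0.734 water and removes 0.889 of that water:
0.889×0.734×(1−α)×163 = 74.333
(1−α) = 74.333/106.36 = 0.6989;  α = 0.3011.
Bypass flow = 0.3011×163 = 49.084 kg/h.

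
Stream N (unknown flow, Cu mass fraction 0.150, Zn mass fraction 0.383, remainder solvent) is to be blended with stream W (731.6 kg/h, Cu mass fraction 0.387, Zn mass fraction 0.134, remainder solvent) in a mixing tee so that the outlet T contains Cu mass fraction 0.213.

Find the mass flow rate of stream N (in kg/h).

Let N be the unknown flow. Total out = 731.6 + N.
Cu balance: 283.13 + 0.150·N = 0.213·(731.6 + N)
(0.150 − 0.213)·N = 0.213×731.6 − 283.13 = -127.3
N = -127.3 / -0.063 = 2020.6 kg/h

2021 kg/h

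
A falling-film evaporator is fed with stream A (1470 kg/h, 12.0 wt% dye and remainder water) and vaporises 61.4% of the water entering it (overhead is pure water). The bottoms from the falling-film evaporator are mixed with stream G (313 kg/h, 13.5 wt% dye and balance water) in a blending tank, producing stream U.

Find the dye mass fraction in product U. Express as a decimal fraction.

0.221

Vapour removed = 0.614×0.880×1470 = 794.27 kg/h; concentrate = 675.73 kg/h.
dye reaching the mixer = 176.4 (from concentrate) + 313×0.135 = 218.66 kg/h.
Product flow = 675.73 + 313 = 988.73 kg/h; dye fraction = 0.221.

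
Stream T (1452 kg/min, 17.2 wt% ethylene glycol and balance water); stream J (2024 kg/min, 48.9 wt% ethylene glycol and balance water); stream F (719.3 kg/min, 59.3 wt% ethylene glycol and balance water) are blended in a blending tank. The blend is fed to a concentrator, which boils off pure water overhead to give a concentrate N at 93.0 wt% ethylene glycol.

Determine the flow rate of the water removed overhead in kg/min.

2404 kg/min

ethylene glycol entering = 1452×0.172 + 2024×0.489 + 719.3×0.593 = 1666 kg/min.
All ethylene glycol reports to N, so N = 1666/0.930 = 1791.4 kg/min.
Total feed = 4195.3 kg/min; overhead = 4195.3 − 1791.4 = 2403.9 kg/min.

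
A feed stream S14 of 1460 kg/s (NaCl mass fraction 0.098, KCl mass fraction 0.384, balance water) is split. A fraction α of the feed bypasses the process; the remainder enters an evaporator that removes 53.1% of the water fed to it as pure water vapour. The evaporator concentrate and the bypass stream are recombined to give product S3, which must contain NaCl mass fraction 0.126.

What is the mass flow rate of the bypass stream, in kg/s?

All 1460×0.098 = 143.08 kg/s of NaCl reaches S3, so S3 = 143.08/0.126 = 1135.6 kg/s and vapour = 324.44 kg/s.
The evaporator receives (1−α)·1460 of feed at 0.518 water and removes 0.531 of that water:
0.531×0.518×(1−α)×1460 = 324.44
(1−α) = 324.44/401.58 = 0.8079;  α = 0.1921.
Bypass flow = 0.1921×1460 = 280.45 kg/s.

280.5 kg/s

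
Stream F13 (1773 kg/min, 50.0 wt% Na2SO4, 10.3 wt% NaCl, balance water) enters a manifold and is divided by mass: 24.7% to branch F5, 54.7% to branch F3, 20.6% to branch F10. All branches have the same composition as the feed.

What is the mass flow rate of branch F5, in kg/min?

437.9 kg/min

Branch F5 flow = 0.247×1773 = 437.93 kg/min.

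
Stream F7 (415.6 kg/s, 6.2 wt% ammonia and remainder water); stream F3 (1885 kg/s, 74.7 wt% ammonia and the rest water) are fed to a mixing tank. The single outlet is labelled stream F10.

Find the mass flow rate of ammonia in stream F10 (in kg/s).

ammonia out = ammonia in = 415.6×0.062 + 1885×0.747 = 1433.9 kg/s.

1434 kg/s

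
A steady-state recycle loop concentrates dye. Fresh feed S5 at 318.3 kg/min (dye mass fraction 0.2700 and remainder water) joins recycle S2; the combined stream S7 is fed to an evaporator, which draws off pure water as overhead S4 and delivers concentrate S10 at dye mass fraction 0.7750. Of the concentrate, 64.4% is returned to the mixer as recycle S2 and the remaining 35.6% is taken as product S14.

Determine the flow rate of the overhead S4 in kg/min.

Overall dye balance (none leaves overhead): dye in fresh feed = dye in product, i.e. 318.3×0.270 = (1−0.644)·S10·0.775.
S10 = 85.941/(0.775×0.356) = 311.49 kg/min.
Recycle S2 = 0.644×311.49 = 200.6 kg/min.
Combined feed S7 = 318.3 + 200.6 = 518.9 kg/min.
Overhead S4 = S7 − S10 = 518.9 − 311.49 = 207.41 kg/min.

207.4 kg/min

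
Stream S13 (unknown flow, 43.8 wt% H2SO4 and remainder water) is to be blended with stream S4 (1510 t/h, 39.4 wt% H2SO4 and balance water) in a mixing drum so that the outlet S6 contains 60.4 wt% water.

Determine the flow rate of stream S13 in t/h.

71.9 t/h

Let S13 be the unknown flow. Total out = 1510 + S13.
water balance: 915.06 + 0.562·S13 = 0.604·(1510 + S13)
(0.562 − 0.604)·S13 = 0.604×1510 − 915.06 = -3.02
S13 = -3.02 / -0.042 = 71.905 t/h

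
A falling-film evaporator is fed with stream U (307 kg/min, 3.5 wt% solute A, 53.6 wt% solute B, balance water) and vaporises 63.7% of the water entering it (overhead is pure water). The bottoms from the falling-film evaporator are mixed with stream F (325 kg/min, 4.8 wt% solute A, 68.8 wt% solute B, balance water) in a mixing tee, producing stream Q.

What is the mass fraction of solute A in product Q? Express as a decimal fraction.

0.048

Vapour removed = 0.637×0.429×307 = 83.895 kg/min; concentrate = 223.11 kg/min.
solute A reaching the mixer = 10.745 (from concentrate) + 325×0.048 = 26.345 kg/min.
Product flow = 223.11 + 325 = 548.11 kg/min; solute A fraction = 0.048.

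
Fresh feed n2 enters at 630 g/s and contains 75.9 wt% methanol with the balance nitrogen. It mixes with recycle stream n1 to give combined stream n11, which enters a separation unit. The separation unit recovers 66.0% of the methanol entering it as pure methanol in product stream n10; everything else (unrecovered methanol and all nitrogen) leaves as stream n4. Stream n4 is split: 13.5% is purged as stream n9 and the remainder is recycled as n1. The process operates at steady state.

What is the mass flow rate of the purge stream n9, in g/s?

nitrogen enters only via n2 and leaves only via the purge: 630×0.241 = 0.135×(nitrogen in n4), and the separation unit passes all nitrogen, so nitrogen in n11 = nitrogen in n4 = 1124.7 g/s.
methanol in n11: m_A = 630×0.759 + (1−0.135)·(1−0.660)·m_A, so m_A = 478.17/0.7059 = 677.39 g/s.
n4 = (1−0.660)×677.39 + 1124.7 = 1355 g/s.
Purge n9 = 0.135×1355 = 182.92 g/s.

182.9 g/s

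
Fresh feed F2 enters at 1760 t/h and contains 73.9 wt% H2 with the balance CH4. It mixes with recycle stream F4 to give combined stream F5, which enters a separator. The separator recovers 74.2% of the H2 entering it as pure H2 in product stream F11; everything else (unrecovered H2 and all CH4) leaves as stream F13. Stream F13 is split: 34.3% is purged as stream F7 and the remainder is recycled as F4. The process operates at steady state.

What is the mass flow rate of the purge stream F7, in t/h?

CH4 enters only via F2 and leaves only via the purge: 1760×0.261 = 0.343×(CH4 in F13), and the separator passes all CH4, so CH4 in F5 = CH4 in F13 = 1339.2 t/h.
H2 in F5: m_A = 1760×0.739 + (1−0.343)·(1−0.742)·m_A, so m_A = 1300.6/0.8305 = 1566.1 t/h.
F13 = (1−0.742)×1566.1 + 1339.2 = 1743.3 t/h.
Purge F7 = 0.343×1743.3 = 597.95 t/h.

598 t/h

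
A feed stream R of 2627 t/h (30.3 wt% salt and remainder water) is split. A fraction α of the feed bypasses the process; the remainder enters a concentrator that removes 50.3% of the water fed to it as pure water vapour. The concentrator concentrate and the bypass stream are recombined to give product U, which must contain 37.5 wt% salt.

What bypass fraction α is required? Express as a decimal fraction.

All 2627×0.303 = 795.98 t/h of salt reaches U, so U = 795.98/0.375 = 2122.6 t/h and vapour = 504.38 t/h.
The evaporator receives (1−α)·2627 of feed at 0.697 water and removes 0.503 of that water:
0.503×0.697×(1−α)×2627 = 504.38
(1−α) = 504.38/921 = 0.5476;  α = 0.4524.

0.452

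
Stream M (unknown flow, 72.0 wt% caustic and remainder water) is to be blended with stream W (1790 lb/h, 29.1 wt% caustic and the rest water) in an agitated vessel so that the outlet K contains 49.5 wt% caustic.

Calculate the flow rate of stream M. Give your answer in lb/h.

Let M be the unknown flow. Total out = 1790 + M.
caustic balance: 520.89 + 0.720·M = 0.495·(1790 + M)
(0.720 − 0.495)·M = 0.495×1790 − 520.89 = 365.16
M = 365.16 / 0.225 = 1622.9 lb/h

1623 lb/h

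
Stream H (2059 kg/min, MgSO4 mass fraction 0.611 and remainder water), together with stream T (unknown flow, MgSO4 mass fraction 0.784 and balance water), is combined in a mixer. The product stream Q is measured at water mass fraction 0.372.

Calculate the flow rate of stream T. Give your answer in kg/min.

Let T be the unknown flow. Total out = 2059 + T.
water balance: 800.95 + 0.216·T = 0.372·(2059 + T)
(0.216 − 0.372)·T = 0.372×2059 − 800.95 = -35.003
T = -35.003 / -0.156 = 224.38 kg/min

224.4 kg/min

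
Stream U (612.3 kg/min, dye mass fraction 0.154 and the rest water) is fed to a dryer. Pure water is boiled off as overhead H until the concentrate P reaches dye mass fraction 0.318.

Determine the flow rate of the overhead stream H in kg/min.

dye is conserved: 612.3×0.154 = 94.294 kg/min all reports to the concentrate.
Concentrate = 94.294/(target fraction) = 296.52 kg/min.
Overhead = 612.3 − 296.52 = 315.78 kg/min.

315.8 kg/min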